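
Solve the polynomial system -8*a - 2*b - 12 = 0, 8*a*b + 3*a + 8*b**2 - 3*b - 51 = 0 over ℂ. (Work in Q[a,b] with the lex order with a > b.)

{(-1, -2), (-85/32, 37/8)}

Compute a lex Gröbner basis by Buchberger's algorithm.
f_1 = -8*a - 2*b - 12, LT = a.
f_2 = 8*a*b + 3*a + 8*b**2 - 3*b - 51, LT = a*b.

S(f_1,f_2): lcm = a*b. S = -3/8*a - 3/4*b**2 + 15/8*b + 51/8.
  reduce S modulo (f_1, f_2):
  remainder -3/4*b**2 + 63/32*b + 111/16 ≠ 0; add h_3 = -3/4*b**2 + 63/32*b + 111/16 to the basis.

The other S-polynomials (S(f_1,h_3), S(f_2,h_3)) all reduce to 0 modulo the current basis, so we have a Gröbner basis.
Inter-reduce: drop elements whose leading term is divisible by another's, tail-reduce, and make monic.
Reduced Gröbner basis: {a + 1/4*b + 3/2, b**2 - 21/8*b - 37/4}.

Since the basis is lex-ordered, b**2 - 21/8*b - 37/4 is univariate in b. Its roots are {-2, 37/8}. Back-substituting each root into the other basis elements fixes the other coordinates.
  b = -2: the earlier basis element becomes a + 1 = 0, giving a = -1 — point (-1, -2).
  b = 37/8: the earlier basis element becomes a + 85/32 = 0, giving a = -85/32 — point (-85/32, 37/8).
This is the nonlinear analogue of row-reducing a linear system.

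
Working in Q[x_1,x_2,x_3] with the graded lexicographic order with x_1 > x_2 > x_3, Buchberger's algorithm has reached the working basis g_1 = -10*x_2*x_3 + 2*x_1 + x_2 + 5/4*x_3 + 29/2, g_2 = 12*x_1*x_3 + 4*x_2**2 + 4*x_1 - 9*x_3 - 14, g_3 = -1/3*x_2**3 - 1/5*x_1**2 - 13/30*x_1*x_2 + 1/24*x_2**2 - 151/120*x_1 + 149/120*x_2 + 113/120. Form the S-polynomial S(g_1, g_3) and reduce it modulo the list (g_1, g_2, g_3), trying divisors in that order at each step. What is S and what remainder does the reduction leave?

lcm(LM(g_1), LM(g_3)) = x_2**3*x_3.
S = (lcm/LT(g_1))·g_1 − (lcm/LT(g_3))·g_3 = -3/5*x_1**2*x_3 - 1/5*x_1*x_2**2 - 13/10*x_1*x_2*x_3 - 1/10*x_2**3 - 151/40*x_1*x_3 - 29/20*x_2**2 + 149/40*x_2*x_3 + 113/40*x_3.
Reduce S modulo (g_1, g_2, g_3) in that order:
  leading term x_1**2*x_3: subtract (-1/20*x_1)·g_2 from -3/5*x_1**2*x_3 - 1/5*x_1*x_2**2 - 13/10*x_1*x_2*x_3 - 1/10*x_2**3 - 151/40*x_1*x_3 - 29/20*x_2**2 + 149/40*x_2*x_3 + 113/40*x_3 → -13/10*x_1*x_2*x_3 - 1/10*x_2**3 + 1/5*x_1**2 - 169/40*x_1*x_3 - 29/20*x_2**2 + 149/40*x_2*x_3 - 7/10*x_1 + 113/40*x_3
  leading term x_1*x_2*x_3: subtract (13/100*x_1)·g_1 from -13/10*x_1*x_2*x_3 - 1/10*x_2**3 + 1/5*x_1**2 - 169/40*x_1*x_3 - 29/20*x_2**2 + 149/40*x_2*x_3 - 7/10*x_1 + 113/40*x_3 → -1/10*x_2**3 - 3/50*x_1**2 - 13/100*x_1*x_2 - 351/80*x_1*x_3 - 29/20*x_2**2 + 149/40*x_2*x_3 - 517/200*x_1 + 113/40*x_3
  leading term x_2**3: subtract (3/10)·g_3 from -1/10*x_2**3 - 3/50*x_1**2 - 13/100*x_1*x_2 - 351/80*x_1*x_3 - 29/20*x_2**2 + 149/40*x_2*x_3 - 517/200*x_1 + 113/40*x_3 → -351/80*x_1*x_3 - 117/80*x_2**2 + 149/40*x_2*x_3 - 883/400*x_1 - 149/400*x_2 + 113/40*x_3 - 113/400
  leading term x_1*x_3: subtract (-117/320)·g_2 from -351/80*x_1*x_3 - 117/80*x_2**2 + 149/40*x_2*x_3 - 883/400*x_1 - 149/400*x_2 + 113/40*x_3 - 113/400 → 149/40*x_2*x_3 - 149/200*x_1 - 149/400*x_2 - 149/320*x_3 - 4321/800
  leading term x_2*x_3: subtract (-149/400)·g_1 from 149/40*x_2*x_3 - 149/200*x_1 - 149/400*x_2 - 149/320*x_3 - 4321/800 → 0
The remainder is 0, so this S-polynomial contributes no new basis element.
This is the inner loop of Buchberger's algorithm — each nonzero remainder becomes a new basis element.

S(g_1, g_3) = -3/5*x_1**2*x_3 - 1/5*x_1*x_2**2 - 13/10*x_1*x_2*x_3 - 1/10*x_2**3 - 151/40*x_1*x_3 - 29/20*x_2**2 + 149/40*x_2*x_3 + 113/40*x_3; remainder on division = 0.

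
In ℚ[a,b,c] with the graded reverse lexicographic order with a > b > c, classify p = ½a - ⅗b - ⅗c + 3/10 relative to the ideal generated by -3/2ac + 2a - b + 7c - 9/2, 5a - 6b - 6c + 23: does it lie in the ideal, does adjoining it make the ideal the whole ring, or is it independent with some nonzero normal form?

Adjoining ½a - ⅗b - ⅗c + 3/10 makes the ideal the whole ring: the system is inconsistent.

First compute the reduced Gröbner basis of I by Buchberger's algorithm.
f_1 = -3/2ac + 2a - b + 7c - 9/2, LT = ac.
f_2 = 5a - 6b - 6c + 23, LT = a.

S(f_1,f_2): lcm = ac. S = 6/5bc + 6/5c² - 4/3a + ⅔b - 139/15c + 3.
  reduce S modulo (f_1, f_2):
  remainder 6/5bc + 6/5c² - 14/15b - 163/15c + 137/15 ≠ 0; add h_3 = 6/5bc + 6/5c² - 14/15b - 163/15c + 137/15 to the basis.

The other S-polynomials (S(f_1,h_3), S(f_2,h_3)) all reduce to 0 modulo the current basis, so we have a Gröbner basis.
Inter-reduce: drop elements whose leading term is divisible by another's, tail-reduce, and make monic.
Reduced Gröbner basis: {bc + c² - 7/9b - 163/18c + 137/18, a - 6/5b - 6/5c + 23/5}.
Label its elements g_1 = bc + c² - 7/9b - 163/18c + 137/18, g_2 = a - 6/5b - 6/5c + 23/5.

Reduce p = ½a - ⅗b - ⅗c + 3/10 modulo G:
  leading term a: subtract (½)·g_2 from ½a - ⅗b - ⅗c + 3/10 → -2
  leading term 1: no divisor's leading term divides it; move -2 to the remainder.
  normal form = -2.
The normal form is nonzero, so p ∉ I. Since p minus its normal form lies in I, I + (p) = I + (r) where r = -2; decide whether this ideal is the whole ring.
Here r = -2 is a nonzero constant, hence a unit: 1 ∈ I + (p), the Gröbner basis of I + (p) is {1}, and the enlarged system has no common solution — adjoining p is inconsistent.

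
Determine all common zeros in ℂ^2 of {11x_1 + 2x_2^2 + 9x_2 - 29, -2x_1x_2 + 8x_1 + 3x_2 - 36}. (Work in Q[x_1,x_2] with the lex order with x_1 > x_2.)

Compute a lex Gröbner basis by Buchberger's algorithm.
f_1 = 11x_1 + 2x_2^2 + 9x_2 - 29, LT = x_1.
f_2 = -2x_1x_2 + 8x_1 + 3x_2 - 36, LT = x_1x_2.

S(f_1,f_2): lcm = x_1x_2. S = 4x_1 + 2/11x_2^3 + 9/11x_2^2 - 25/22x_2 - 18.
  leading term x_1: subtract (4/11)·f_1 from 4x_1 + 2/11x_2^3 + 9/11x_2^2 - 25/22x_2 - 18 → 2/11x_2^3 + 1/11x_2^2 - 97/22x_2 - 82/11
  leading term x_2^3: no divisor's leading term divides it; move 2/11x_2^3 to the remainder.
  leading term x_2^2: no divisor's leading term divides it; move 1/11x_2^2 to the remainder.
  leading term x_2: no divisor's leading term divides it; move -97/22x_2 to the remainder.
  leading term 1: no divisor's leading term divides it; move -82/11 to the remainder.
  remainder 2/11x_2^3 + 1/11x_2^2 - 97/22x_2 - 82/11 ≠ 0; add h_3 = 2/11x_2^3 + 1/11x_2^2 - 97/22x_2 - 82/11 to the basis.

S(f_1,h_3): leading monomials are coprime, so the S-polynomial reduces to 0 (Buchberger's first criterion).
S(f_2,h_3): lcm = x_1x_2^3. S = -9/2x_1x_2^2 + 97/4x_1x_2 + 41x_1 - 3/2x_2^3 + 18x_2^2.
  leading term x_1x_2^2: subtract (-9/22x_2^2)·f_1 from -9/2x_1x_2^2 + 97/4x_1x_2 + 41x_1 - 3/2x_2^3 + 18x_2^2 → 97/4x_1x_2 + 41x_1 + 9/11x_2^4 + 24/11x_2^3 + 135/22x_2^2
  leading term x_1x_2: subtract (97/44x_2)·f_1 from 97/4x_1x_2 + 41x_1 + 9/11x_2^4 + 24/11x_2^3 + 135/22x_2^2 → 41x_1 + 9/11x_2^4 - 49/22x_2^3 - 603/44x_2^2 + 2813/44x_2
  leading term x_1: subtract (41/11)·f_1 from 41x_1 + 9/11x_2^4 - 49/22x_2^3 - 603/44x_2^2 + 2813/44x_2 → 9/11x_2^4 - 49/22x_2^3 - 931/44x_2^2 + 1337/44x_2 + 1189/11
  leading term x_2^4: subtract (9/2x_2)·h_3 from 9/11x_2^4 - 49/22x_2^3 - 931/44x_2^2 + 1337/44x_2 + 1189/11 → -29/11x_2^3 - 29/22x_2^2 + 2813/44x_2 + 1189/11
  leading term x_2^3: subtract (-29/2)·h_3 from -29/11x_2^3 - 29/22x_2^2 + 2813/44x_2 + 1189/11 → 0
  remainder 0.

Every S-polynomial of the final basis reduces to 0, so we have a Gröbner basis.
Inter-reduce: drop elements whose leading term is divisible by another's, tail-reduce, and make monic.
Reduced Gröbner basis: {x_1 + 2/11x_2^2 + 9/11x_2 - 29/11, x_2^3 + 1/2x_2^2 - 97/4x_2 - 41}.

Since the basis is lex-ordered, x_2^3 + 1/2x_2^2 - 97/4x_2 - 41 is univariate in x_2. Its roots are {-4, 7/4 - sqrt(213)/4, 7/4 + sqrt(213)/4}. Back-substituting each root into the other basis elements fixes the other coordinates.
  x_2 = -4: the earlier basis element becomes x_1 - 3 = 0, giving x_1 = 3 — point (3, -4).
  x_2 = 7/4 - sqrt(213)/4: the earlier basis element becomes x_1 - 4*sqrt(213)/11 + 39/22 = 0, giving x_1 = -39/22 + 4*sqrt(213)/11 — point (-39/22 + 4*sqrt(213)/11, 7/4 - sqrt(213)/4).
  x_2 = 7/4 + sqrt(213)/4: the earlier basis element becomes x_1 + 39/22 + 4*sqrt(213)/11 = 0, giving x_1 = -4*sqrt(213)/11 - 39/22 — point (-4*sqrt(213)/11 - 39/22, 7/4 + sqrt(213)/4).
Check: every point annihilates each of the original generators.

{(3, -4), (-39/22 + 4*sqrt(213)/11, 7/4 - sqrt(213)/4), (-4*sqrt(213)/11 - 39/22, 7/4 + sqrt(213)/4)}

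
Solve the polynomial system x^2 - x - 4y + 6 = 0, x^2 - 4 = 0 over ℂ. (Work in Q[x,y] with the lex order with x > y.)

Compute a lex Gröbner basis by Buchberger's algorithm.
f_1 = x^2 - x - 4y + 6, LT = x^2.
f_2 = x^2 - 4, LT = x^2.

S(f_1,f_2): lcm = x^2. S = -x - 4y + 10.
  leading term x: no divisor's leading term divides it; move -x to the remainder.
  leading term y: no divisor's leading term divides it; move -4y to the remainder.
  leading term 1: no divisor's leading term divides it; move 10 to the remainder.
  remainder -x - 4y + 10 ≠ 0; add h_3 = -x - 4y + 10 to the basis.

S(f_1,h_3): lcm = x^2. S = -4xy + 9x - 4y + 6.
  leading term xy: subtract (4y)·h_3 from -4xy + 9x - 4y + 6 → 9x + 16y^2 - 44y + 6
  leading term x: subtract (-9)·h_3 from 9x + 16y^2 - 44y + 6 → 16y^2 - 80y + 96
  leading term y^2: no divisor's leading term divides it; move 16y^2 to the remainder.
  leading term y: no divisor's leading term divides it; move -80y to the remainder.
  leading term 1: no divisor's leading term divides it; move 96 to the remainder.
  remainder 16y^2 - 80y + 96 ≠ 0; add h_4 = 16y^2 - 80y + 96 to the basis.

The other S-polynomials (S(f_2,h_3), S(f_1,h_4), S(f_2,h_4), S(h_3,h_4)) all reduce to 0 modulo the current basis, so we have a Gröbner basis.
Inter-reduce: drop elements whose leading term is divisible by another's, tail-reduce, and make monic.
Reduced Gröbner basis: {x + 4y - 10, y^2 - 5y + 6}.

Since the basis is lex-ordered, y^2 - 5y + 6 is univariate in y. Its roots are {2, 3}. Back-substituting each root into the other basis elements fixes the other coordinates.
  y = 2: the earlier basis element becomes x - 2 = 0, giving x = 2 — point (2, 2).
  y = 3: the earlier basis element becomes x + 2 = 0, giving x = -2 — point (-2, 3).
Each listed point satisfies every original equation (direct substitution).

{(2, 2), (-2, 3)}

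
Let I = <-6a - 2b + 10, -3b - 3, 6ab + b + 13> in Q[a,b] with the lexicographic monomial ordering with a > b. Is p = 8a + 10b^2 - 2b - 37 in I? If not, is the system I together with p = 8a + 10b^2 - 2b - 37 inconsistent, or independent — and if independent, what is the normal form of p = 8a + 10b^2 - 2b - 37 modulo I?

Adjoining 8a + 10b^2 - 2b - 37 makes the ideal the whole ring: the system is inconsistent.

First compute the reduced Gröbner basis of I by Buchberger's algorithm.
f_1 = -6a - 2b + 10, LT = a.
f_2 = -3b - 3, LT = b.
f_3 = 6ab + b + 13, LT = ab.

The S-polynomials (S(f_1,f_2), S(f_1,f_3), S(f_2,f_3)) all reduce to 0 modulo the current basis, so we have a Gröbner basis.
Inter-reduce: drop elements whose leading term is divisible by another's, tail-reduce, and make monic.
Reduced Gröbner basis: {a - 2, b + 1}.
Label its elements g_1 = a - 2, g_2 = b + 1.

Reduce p = 8a + 10b^2 - 2b - 37 modulo G:
  leading term a: subtract (8)·g_1 from 8a + 10b^2 - 2b - 37 → 10b^2 - 2b - 21
  leading term b^2: subtract (10b)·g_2 from 10b^2 - 2b - 21 → -12b - 21
  leading term b: subtract (-12)·g_2 from -12b - 21 → -9
  leading term 1: no divisor's leading term divides it; move -9 to the remainder.
  normal form = -9.
The normal form is nonzero, so p ∉ I. Since p minus its normal form lies in I, I + (p) = I + (r) where r = -9; decide whether this ideal is the whole ring.
Here r = -9 is a nonzero constant, hence a unit: 1 ∈ I + (p), the Gröbner basis of I + (p) is {1}, and the enlarged system has no common solution — adjoining p is inconsistent.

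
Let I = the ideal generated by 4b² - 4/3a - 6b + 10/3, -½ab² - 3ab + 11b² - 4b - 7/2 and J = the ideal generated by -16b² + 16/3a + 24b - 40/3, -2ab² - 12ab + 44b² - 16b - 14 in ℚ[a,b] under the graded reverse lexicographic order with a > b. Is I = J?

Yes, the ideals are equal.

Equality of ideals is decidable: compute both reduced Gröbner bases (unique for the ordering) and check whether they agree.
Buchberger on the first generating set:
f_1 = 4b² - 4/3a - 6b + 10/3, LT = b².
f_2 = -½ab² - 3ab + 11b² - 4b - 7/2, LT = ab².

S(f_1,f_2): lcm = ab². S = -⅓a² - 15/2ab + 22b² + ⅚a - 8b - 7.
  leading term a²: no divisor's leading term divides it; move -⅓a² to the remainder.
  leading term ab: no divisor's leading term divides it; move -15/2ab to the remainder.
  leading term b²: subtract (11/2)·f_1 from 22b² + ⅚a - 8b - 7 → 49/6a + 25b - 76/3
  leading term a: no divisor's leading term divides it; move 49/6a to the remainder.
  leading term b: no divisor's leading term divides it; move 25b to the remainder.
  leading term 1: no divisor's leading term divides it; move -76/3 to the remainder.
  remainder -⅓a² - 15/2ab + 49/6a + 25b - 76/3 ≠ 0; add g_3 = -⅓a² - 15/2ab + 49/6a + 25b - 76/3 to the basis.

S(f_1,g_3): leading monomials are coprime, so the S-polynomial reduces to 0 (Buchberger's first criterion).
S(f_2,g_3): lcm = a²b². S = -45/2ab³ + 6a²b + 5/2ab² + 75b³ + 8ab - 76b² + 7a.
  leading term ab³: subtract (-45/8ab)·f_1 from -45/2ab³ + 6a²b + 5/2ab² + 75b³ + 8ab - 76b² + 7a → -3/2a²b - 125/4ab² + 75b³ + 107/4ab - 76b² + 7a
  leading term a²b: subtract (9/2b)·g_3 from -3/2a²b - 125/4ab² + 75b³ + 107/4ab - 76b² + 7a → 5/2ab² + 75b³ - 10ab - 377/2b² + 7a + 114b
  leading term ab²: subtract (⅝a)·f_1 from 5/2ab² + 75b³ - 10ab - 377/2b² + 7a + 114b → 75b³ + ⅚a² - 25/4ab - 377/2b² + 59/12a + 114b
  leading term b³: subtract (75/4b)·f_1 from 75b³ + ⅚a² - 25/4ab - 377/2b² + 59/12a + 114b → ⅚a² + 75/4ab - 76b² + 59/12a + 103/2b
  leading term a²: subtract (-5/2)·g_3 from ⅚a² + 75/4ab - 76b² + 59/12a + 103/2b → -76b² + 76/3a + 114b - 190/3
  leading term b²: subtract (-19)·f_1 from -76b² + 76/3a + 114b - 190/3 → 0
  remainder 0.

Every S-polynomial of the final basis reduces to 0, so we have a Gröbner basis.
Inter-reduce: drop elements whose leading term is divisible by another's, tail-reduce, and make monic.
Reduced Gröbner basis: {a² + 45/2ab - 49/2a - 75b + 76, b² - ⅓a - 3/2b + ⅚}.

Buchberger on the second generating set:
h_1 = -16b² + 16/3a + 24b - 40/3, LT = b².
h_2 = -2ab² - 12ab + 44b² - 16b - 14, LT = ab².

S(h_1,h_2): lcm = ab². S = -⅓a² - 15/2ab + 22b² + ⅚a - 8b - 7.
  leading term a²: no divisor's leading term divides it; move -⅓a² to the remainder.
  leading term ab: no divisor's leading term divides it; move -15/2ab to the remainder.
  leading term b²: subtract (-11/8)·h_1 from 22b² + ⅚a - 8b - 7 → 49/6a + 25b - 76/3
  leading term a: no divisor's leading term divides it; move 49/6a to the remainder.
  leading term b: no divisor's leading term divides it; move 25b to the remainder.
  leading term 1: no divisor's leading term divides it; move -76/3 to the remainder.
  remainder -⅓a² - 15/2ab + 49/6a + 25b - 76/3 ≠ 0; add k_3 = -⅓a² - 15/2ab + 49/6a + 25b - 76/3 to the basis.

S(h_1,k_3): leading monomials are coprime, so the S-polynomial reduces to 0 (Buchberger's first criterion).
S(h_2,k_3): lcm = a²b². S = -45/2ab³ + 6a²b + 5/2ab² + 75b³ + 8ab - 76b² + 7a.
  leading term ab³: subtract (45/32ab)·h_1 from -45/2ab³ + 6a²b + 5/2ab² + 75b³ + 8ab - 76b² + 7a → -3/2a²b - 125/4ab² + 75b³ + 107/4ab - 76b² + 7a
  leading term a²b: subtract (9/2b)·k_3 from -3/2a²b - 125/4ab² + 75b³ + 107/4ab - 76b² + 7a → 5/2ab² + 75b³ - 10ab - 377/2b² + 7a + 114b
  leading term ab²: subtract (-5/32a)·h_1 from 5/2ab² + 75b³ - 10ab - 377/2b² + 7a + 114b → 75b³ + ⅚a² - 25/4ab - 377/2b² + 59/12a + 114b
  leading term b³: subtract (-75/16b)·h_1 from 75b³ + ⅚a² - 25/4ab - 377/2b² + 59/12a + 114b → ⅚a² + 75/4ab - 76b² + 59/12a + 103/2b
  leading term a²: subtract (-5/2)·k_3 from ⅚a² + 75/4ab - 76b² + 59/12a + 103/2b → -76b² + 76/3a + 114b - 190/3
  leading term b²: subtract (19/4)·h_1 from -76b² + 76/3a + 114b - 190/3 → 0
  remainder 0.

Every S-polynomial of the final basis reduces to 0, so we have a Gröbner basis.
Inter-reduce: drop elements whose leading term is divisible by another's, tail-reduce, and make monic.
Reduced Gröbner basis: {a² + 45/2ab - 49/2a - 75b + 76, b² - ⅓a - 3/2b + ⅚}.

Same reduced basis, so the two generating sets span the same ideal.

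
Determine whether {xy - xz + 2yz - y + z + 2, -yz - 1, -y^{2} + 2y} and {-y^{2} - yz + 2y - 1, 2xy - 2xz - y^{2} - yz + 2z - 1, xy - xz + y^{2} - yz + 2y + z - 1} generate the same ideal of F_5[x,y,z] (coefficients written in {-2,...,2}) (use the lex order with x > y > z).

Yes, the ideals are equal.

Two ideals are equal iff their reduced Gröbner bases coincide (the reduced basis is unique for a fixed ordering).
Buchberger on the first generating set:
f_1 = xy - xz + 2yz - y + z + 2, LT = xy.
f_2 = -yz - 1, LT = yz.
f_3 = -y^{2} + 2y, LT = y^{2}.

S(f_1,f_2): lcm = xyz. S = -xz^{2} - x + 2yz^{2} - yz + z^{2} + 2z.
  reduce S modulo (f_1, f_2, f_3):
  remainder -xz^{2} - x + z^{2} + 1 ≠ 0; add g_4 = -xz^{2} - x + z^{2} + 1 to the basis.

S(f_1,f_3): lcm = xy^{2}. S = -xyz + 2xy + 2y^{2}z - y^{2} + yz + 2y.
  reduce S modulo (f_1, f_2, f_3, g_4):
  remainder 2xz + x - 2z - 1 ≠ 0; add g_5 = 2xz + x - 2z - 1 to the basis.

S(f_2,f_3): lcm = y^{2}z. S = 2yz + y.
  reduce S modulo (f_1, f_2, f_3, g_4, g_5):
  remainder y - 2 ≠ 0; add g_6 = y - 2 to the basis.

S(f_2,g_6): lcm = yz. S = 2z + 1.
  reduce S modulo (f_1, f_2, f_3, g_4, g_5, g_6):
  remainder 2z + 1 ≠ 0; add g_7 = 2z + 1 to the basis.

The other S-polynomials (S(f_1,g_4), S(f_2,g_4), S(f_3,g_4), S(f_1,g_5), S(f_2,g_5), S(f_3,g_5), S(g_4,g_5), S(f_1,g_6), S(f_3,g_6), S(g_4,g_6), S(g_5,g_6), S(f_1,g_7), S(f_2,g_7), S(f_3,g_7), S(g_4,g_7), S(g_5,g_7), S(g_6,g_7)) all reduce to 0 modulo the current basis, so we have a Gröbner basis.
Inter-reduce: drop elements whose leading term is divisible by another's, tail-reduce, and make monic.
Reduced Gröbner basis: {y - 2, z - 2}.

Buchberger on the second generating set:
h_1 = -y^{2} - yz + 2y - 1, LT = y^{2}.
h_2 = 2xy - 2xz - y^{2} - yz + 2z - 1, LT = xy.
h_3 = xy - xz + y^{2} - yz + 2y + z - 1, LT = xy.

S(h_1,h_2): lcm = xy^{2}. S = 2xyz - 2xy + x - 2y^{3} - 2y^{2}z - yz - 2y.
  reduce S modulo (h_1, h_2, h_3):
  remainder 2xz^{2} - 2xz + x - 2z^{2} + 2z - 1 ≠ 0; add k_4 = 2xz^{2} - 2xz + x - 2z^{2} + 2z - 1 to the basis.

S(h_1,h_3): lcm = xy^{2}. S = 2xyz - 2xy + x - y^{3} + y^{2}z - 2y^{2} - yz + y.
  reduce S modulo (h_1, h_2, h_3, k_4):
  remainder -2yz^{2} - yz + 2y - 2z ≠ 0; add k_5 = -2yz^{2} - yz + 2y - 2z to the basis.

S(h_2,h_3): lcm = xy. S = y^{2} - 2yz - 2y - 2.
  reduce S modulo (h_1, h_2, h_3, k_4, k_5):
  remainder 2yz + 2 ≠ 0; add k_6 = 2yz + 2 to the basis.

S(h_3,k_4): lcm = xyz^{2}. S = xyz + 2xy - xz^{3} + y^{2}z^{2} - yz^{3} - 2yz^{2} - yz - 2y + z^{3} - z^{2}.
  reduce S modulo (h_1, h_2, h_3, k_4, k_5, k_6):
  remainder y - z ≠ 0; add k_7 = y - z to the basis.

S(h_2,k_5): lcm = xyz^{2}. S = 2xyz + xy - xz^{3} - xz + 2y^{2}z^{2} + 2yz^{3} + z^{3} + 2z^{2}.
  reduce S modulo (h_1, h_2, h_3, k_4, k_5, k_6, k_7):
  remainder -xz + 2x + z - 2 ≠ 0; add k_8 = -xz + 2x + z - 2 to the basis.

S(h_3,k_6): lcm = xyz. S = -xz^{2} - x + y^{2}z - yz^{2} + 2yz + z^{2} - z.
  reduce S modulo (h_1, h_2, h_3, k_4, k_5, k_6, k_7, k_8):
  remainder -2z - 1 ≠ 0; add k_9 = -2z - 1 to the basis.

The other S-polynomials (S(h_1,k_4), S(h_2,k_4), S(h_1,k_5), S(h_3,k_5), S(k_4,k_5), S(h_1,k_6), S(h_2,k_6), S(k_4,k_6), S(k_5,k_6), S(h_1,k_7), S(h_2,k_7), S(h_3,k_7), S(k_4,k_7), S(k_5,k_7), S(k_6,k_7), S(h_1,k_8), S(h_2,k_8), S(h_3,k_8), S(k_4,k_8), S(k_5,k_8), S(k_6,k_8), S(k_7,k_8), S(h_1,k_9), S(h_2,k_9), S(h_3,k_9), S(k_4,k_9), S(k_5,k_9), S(k_6,k_9), S(k_7,k_9), S(k_8,k_9)) all reduce to 0 modulo the current basis, so we have a Gröbner basis.
Inter-reduce: drop elements whose leading term is divisible by another's, tail-reduce, and make monic.
Reduced Gröbner basis: {y - 2, z - 2}.

Same reduced basis, so the two generating sets span the same ideal.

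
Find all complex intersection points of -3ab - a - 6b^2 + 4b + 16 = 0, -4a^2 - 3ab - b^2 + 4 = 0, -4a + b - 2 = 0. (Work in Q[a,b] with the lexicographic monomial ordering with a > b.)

{(0, 2)}

Compute a lex Gröbner basis by Buchberger's algorithm.
f_1 = -3ab - a - 6b^2 + 4b + 16, LT = ab.
f_2 = -4a^2 - 3ab - b^2 + 4, LT = a^2.
f_3 = -4a + b - 2, LT = a.

S(f_1,f_2): lcm = a^2b. S = 1/3a^2 + 5/4ab^2 - 4/3ab - 16/3a - 1/4b^3 + b.
  leading term a^2: subtract (-1/12)·f_2 from 1/3a^2 + 5/4ab^2 - 4/3ab - 16/3a - 1/4b^3 + b → 5/4ab^2 - 19/12ab - 16/3a - 1/4b^3 - 1/12b^2 + b + 1/3
  leading term ab^2: subtract (-5/12b)·f_1 from 5/4ab^2 - 19/12ab - 16/3a - 1/4b^3 - 1/12b^2 + b + 1/3 → -2ab - 16/3a - 11/4b^3 + 19/12b^2 + 23/3b + 1/3
  leading term ab: subtract (2/3)·f_1 from -2ab - 16/3a - 11/4b^3 + 19/12b^2 + 23/3b + 1/3 → -14/3a - 11/4b^3 + 67/12b^2 + 5b - 31/3
  leading term a: subtract (7/6)·f_3 from -14/3a - 11/4b^3 + 67/12b^2 + 5b - 31/3 → -11/4b^3 + 67/12b^2 + 23/6b - 8
  leading term b^3: no divisor's leading term divides it; move -11/4b^3 to the remainder.
  leading term b^2: no divisor's leading term divides it; move 67/12b^2 to the remainder.
  leading term b: no divisor's leading term divides it; move 23/6b to the remainder.
  leading term 1: no divisor's leading term divides it; move -8 to the remainder.
  remainder -11/4b^3 + 67/12b^2 + 23/6b - 8 ≠ 0; add h_4 = -11/4b^3 + 67/12b^2 + 23/6b - 8 to the basis.

S(f_1,f_3): lcm = ab. S = 1/3a + 9/4b^2 - 11/6b - 16/3.
  leading term a: subtract (-1/12)·f_3 from 1/3a + 9/4b^2 - 11/6b - 16/3 → 9/4b^2 - 7/4b - 11/2
  leading term b^2: no divisor's leading term divides it; move 9/4b^2 to the remainder.
  leading term b: no divisor's leading term divides it; move -7/4b to the remainder.
  leading term 1: no divisor's leading term divides it; move -11/2 to the remainder.
  remainder 9/4b^2 - 7/4b - 11/2 ≠ 0; add h_5 = 9/4b^2 - 7/4b - 11/2 to the basis.

S(f_2,f_3): lcm = a^2. S = ab - 1/2a + 1/4b^2 - 1.
  leading term ab: subtract (-1/3)·f_1 from ab - 1/2a + 1/4b^2 - 1 → -5/6a - 7/4b^2 + 4/3b + 13/3
  leading term a: subtract (5/24)·f_3 from -5/6a - 7/4b^2 + 4/3b + 13/3 → -7/4b^2 + 9/8b + 19/4
  leading term b^2: subtract (-7/9)·h_5 from -7/4b^2 + 9/8b + 19/4 → -17/72b + 17/36
  leading term b: no divisor's leading term divides it; move -17/72b to the remainder.
  leading term 1: no divisor's leading term divides it; move 17/36 to the remainder.
  remainder -17/72b + 17/36 ≠ 0; add h_6 = -17/72b + 17/36 to the basis.

The other S-polynomials (S(f_1,h_4), S(f_2,h_4), S(f_3,h_4), S(f_1,h_5), S(f_2,h_5), S(f_3,h_5), S(h_4,h_5), S(f_1,h_6), S(f_2,h_6), S(f_3,h_6), S(h_4,h_6), S(h_5,h_6)) all reduce to 0 modulo the current basis, so we have a Gröbner basis.
Inter-reduce: drop elements whose leading term is divisible by another's, tail-reduce, and make monic.
Reduced Gröbner basis: {a, b - 2}.

Elimination: the polynomial b - 2 lies in the elimination ideal for b, so b ∈ {2}. For each such b, the remaining basis elements (now univariate) give the rest of the solution.
  b = 2: the earlier basis element becomes a = 0, giving a = 0 — point (0, 2).
Substituting each solution back into the original system confirms all equations vanish.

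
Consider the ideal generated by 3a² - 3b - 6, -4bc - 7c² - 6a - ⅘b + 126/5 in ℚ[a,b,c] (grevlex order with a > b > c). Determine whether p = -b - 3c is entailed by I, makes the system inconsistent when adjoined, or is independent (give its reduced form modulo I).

-b - 3c is independent of I; its normal form modulo I is -b - 3c.

First compute the reduced Gröbner basis of I by Buchberger's algorithm.
f_1 = 3a² - 3b - 6, LT = a².
f_2 = -4bc - 7c² - 6a - ⅘b + 126/5, LT = bc.

The S-polynomials (S(f_1,f_2)) all reduce to 0 modulo the current basis, so we have a Gröbner basis.
Inter-reduce: drop elements whose leading term is divisible by another's, tail-reduce, and make monic.
Reduced Gröbner basis: {a² - b - 2, bc + 7/4c² + 3/2a + ⅕b - 63/10}.
Label its elements g_1 = a² - b - 2, g_2 = bc + 7/4c² + 3/2a + ⅕b - 63/10.

Reduce p = -b - 3c modulo G:
  leading term b: no divisor's leading term divides it; move -b to the remainder.
  leading term c: no divisor's leading term divides it; move -3c to the remainder.
  normal form = -b - 3c.
The normal form is nonzero, so p ∉ I. Since p minus its normal form lies in I, I + (p) = I + (r) where r = -b - 3c; decide whether this ideal is the whole ring.
Run Buchberger on G together with r (pairs among the g_i already reduce to 0 since G is a Gröbner basis):
g_1 = a² - b - 2, LT = a².
g_2 = bc + 7/4c² + 3/2a + ⅕b - 63/10, LT = bc.
r = -b - 3c, LT = b.

S(g_2,r): lcm = bc. S = -5/4c² + 3/2a + ⅕b - 63/10.
  leading term c²: no divisor's leading term divides it; move -5/4c² to the remainder.
  leading term a: no divisor's leading term divides it; move 3/2a to the remainder.
  leading term b: subtract (-⅕)·r from ⅕b - 63/10 → -⅗c - 63/10
  leading term c: no divisor's leading term divides it; move -⅗c to the remainder.
  leading term 1: no divisor's leading term divides it; move -63/10 to the remainder.
  remainder -5/4c² + 3/2a - ⅗c - 63/10 ≠ 0; add m_4 = -5/4c² + 3/2a - ⅗c - 63/10 to the basis.

The other S-polynomials (S(g_1,g_2), S(g_1,r), S(g_1,m_4), S(g_2,m_4), S(r,m_4)) all reduce to 0 modulo the current basis, so we have a Gröbner basis.
Inter-reduce: drop elements whose leading term is divisible by another's, tail-reduce, and make monic.
Reduced Gröbner basis: {a² + 3c - 2, c² - 6/5a + 12/25c + 126/25, b + 3c}.
The reduced Gröbner basis of I + (p) is {a² + 3c - 2, c² - 6/5a + 12/25c + 126/25, b + 3c} ≠ {1}, a proper ideal, so the enlarged system stays consistent: p is independent of I, with normal form -b - 3c.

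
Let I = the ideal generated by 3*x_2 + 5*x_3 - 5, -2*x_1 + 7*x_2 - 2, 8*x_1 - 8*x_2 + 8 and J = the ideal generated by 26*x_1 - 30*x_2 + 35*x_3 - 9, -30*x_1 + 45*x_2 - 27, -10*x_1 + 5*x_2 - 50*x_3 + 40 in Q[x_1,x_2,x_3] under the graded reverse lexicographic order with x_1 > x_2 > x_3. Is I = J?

Since reduced Gröbner bases are canonical representatives of ideals under a given ordering, it suffices to compute and compare them.
Buchberger on the first generating set:
f_1 = 3*x_2 + 5*x_3 - 5, LT = x_2.
f_2 = -2*x_1 + 7*x_2 - 2, LT = x_1.
f_3 = 8*x_1 - 8*x_2 + 8, LT = x_1.

S(f_2,f_3): lcm = x_1. S = -5/2*x_2.
  reduce S modulo (f_1, f_2, f_3):
  remainder 25/6*x_3 - 25/6 ≠ 0; add g_4 = 25/6*x_3 - 25/6 to the basis.

The other S-polynomials (S(f_1,f_2), S(f_1,f_3), S(f_1,g_4), S(f_2,g_4), S(f_3,g_4)) all reduce to 0 modulo the current basis, so we have a Gröbner basis.
Inter-reduce: drop elements whose leading term is divisible by another's, tail-reduce, and make monic.
Reduced Gröbner basis: {x_1 + 1, x_2, x_3 - 1}.

Buchberger on the second generating set:
h_1 = 26*x_1 - 30*x_2 + 35*x_3 - 9, LT = x_1.
h_2 = -30*x_1 + 45*x_2 - 27, LT = x_1.
h_3 = -10*x_1 + 5*x_2 - 50*x_3 + 40, LT = x_1.

S(h_1,h_2): lcm = x_1. S = 9/26*x_2 + 35/26*x_3 - 81/65.
  reduce S modulo (h_1, h_2, h_3):
  remainder 9/26*x_2 + 35/26*x_3 - 81/65 ≠ 0; add k_4 = 9/26*x_2 + 35/26*x_3 - 81/65 to the basis.

S(h_1,h_3): lcm = x_1. S = -17/26*x_2 - 95/26*x_3 + 95/26.
  reduce S modulo (h_1, h_2, h_3, k_4):
  remainder -10/9*x_3 + 13/10 ≠ 0; add k_5 = -10/9*x_3 + 13/10 to the basis.

The other S-polynomials (S(h_2,h_3), S(h_1,k_4), S(h_2,k_4), S(h_3,k_4), S(h_1,k_5), S(h_2,k_5), S(h_3,k_5), S(k_4,k_5)) all reduce to 0 modulo the current basis, so we have a Gröbner basis.
Inter-reduce: drop elements whose leading term is divisible by another's, tail-reduce, and make monic.
Reduced Gröbner basis: {x_1 + 93/40, x_2 + 19/20, x_3 - 117/100}.

Since the reduced bases disagree, the two ideals are not the same.

No, the ideals differ.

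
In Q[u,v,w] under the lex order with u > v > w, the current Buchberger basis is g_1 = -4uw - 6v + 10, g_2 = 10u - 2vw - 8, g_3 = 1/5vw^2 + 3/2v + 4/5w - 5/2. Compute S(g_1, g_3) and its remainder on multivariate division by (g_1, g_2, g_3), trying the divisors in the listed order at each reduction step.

S(g_1, g_3) = -15/2uv - 4uw + 25/2u + 3/2v^2w - 5/2vw; remainder on division = 0.

lcm(LM(g_1), LM(g_3)) = uvw^2.
S = (lcm/LT(g_1))·g_1 − (lcm/LT(g_3))·g_3 = -15/2uv - 4uw + 25/2u + 3/2v^2w - 5/2vw.
Reduce S modulo (g_1, g_2, g_3) in that order:
  leading term uv: subtract (-3/4v)·g_2 from -15/2uv - 4uw + 25/2u + 3/2v^2w - 5/2vw → -4uw + 25/2u - 5/2vw - 6v
  leading term uw: subtract (1)·g_1 from -4uw + 25/2u - 5/2vw - 6v → 25/2u - 5/2vw - 10
  leading term u: subtract (5/4)·g_2 from 25/2u - 5/2vw - 10 → 0
The remainder is 0, so this S-polynomial contributes no new basis element.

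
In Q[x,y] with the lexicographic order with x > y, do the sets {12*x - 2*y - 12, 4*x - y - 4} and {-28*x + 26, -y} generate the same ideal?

No, the ideals differ.

Since reduced Gröbner bases are canonical representatives of ideals under a given ordering, it suffices to compute and compare them.
Buchberger on the first generating set:
f_1 = 12*x - 2*y - 12, LT = x.
f_2 = 4*x - y - 4, LT = x.

S(f_1,f_2): lcm = x. S = 1/12*y.
  leading term y: no divisor's leading term divides it; move 1/12*y to the remainder.
  remainder 1/12*y ≠ 0; add g_3 = 1/12*y to the basis.

The other S-polynomials (S(f_1,g_3), S(f_2,g_3)) all reduce to 0 modulo the current basis, so we have a Gröbner basis.
Inter-reduce: drop elements whose leading term is divisible by another's, tail-reduce, and make monic.
Reduced Gröbner basis: {x - 1, y}.

Buchberger on the second generating set:
h_1 = -28*x + 26, LT = x.
h_2 = -y, LT = y.

The S-polynomials (S(h_1,h_2)) all reduce to 0 modulo the current basis, so we have a Gröbner basis.
Inter-reduce: drop elements whose leading term is divisible by another's, tail-reduce, and make monic.
Reduced Gröbner basis: {x - 13/14, y}.

These differ, so the ideals are not equal.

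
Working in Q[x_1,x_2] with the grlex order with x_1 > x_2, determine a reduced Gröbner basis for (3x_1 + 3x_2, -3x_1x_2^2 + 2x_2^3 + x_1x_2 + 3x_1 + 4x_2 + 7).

This is the nonlinear analogue of row-reducing a linear system.

f_1 = 3x_1 + 3x_2, LT = x_1.
f_2 = -3x_1x_2^2 + 2x_2^3 + x_1x_2 + 3x_1 + 4x_2 + 7, LT = x_1x_2^2.

S(f_1,f_2): lcm = x_1x_2^2. S = 5/3x_2^3 + 1/3x_1x_2 + x_1 + 4/3x_2 + 7/3.
  leading term x_2^3: no divisor's leading term divides it; move 5/3x_2^3 to the remainder.
  leading term x_1x_2: subtract (1/9x_2)·f_1 from 1/3x_1x_2 + x_1 + 4/3x_2 + 7/3 → -1/3x_2^2 + x_1 + 4/3x_2 + 7/3
  leading term x_2^2: no divisor's leading term divides it; move -1/3x_2^2 to the remainder.
  leading term x_1: subtract (1/3)·f_1 from x_1 + 4/3x_2 + 7/3 → 1/3x_2 + 7/3
  leading term x_2: no divisor's leading term divides it; move 1/3x_2 to the remainder.
  leading term 1: no divisor's leading term divides it; move 7/3 to the remainder.
  remainder 5/3x_2^3 - 1/3x_2^2 + 1/3x_2 + 7/3 ≠ 0; add g_3 = 5/3x_2^3 - 1/3x_2^2 + 1/3x_2 + 7/3 to the basis.

S(f_1,g_3): leading monomials are coprime, so the S-polynomial reduces to 0 (Buchberger's first criterion).
S(f_2,g_3): lcm = x_1x_2^3. S = -2/3x_2^4 - 2/15x_1x_2^2 - 6/5x_1x_2 - 4/3x_2^2 - 7/5x_1 - 7/3x_2.
  leading term x_2^4: subtract (-2/5x_2)·g_3 from -2/3x_2^4 - 2/15x_1x_2^2 - 6/5x_1x_2 - 4/3x_2^2 - 7/5x_1 - 7/3x_2 → -2/15x_1x_2^2 - 2/15x_2^3 - 6/5x_1x_2 - 6/5x_2^2 - 7/5x_1 - 7/5x_2
  leading term x_1x_2^2: subtract (-2/45x_2^2)·f_1 from -2/15x_1x_2^2 - 2/15x_2^3 - 6/5x_1x_2 - 6/5x_2^2 - 7/5x_1 - 7/5x_2 → -6/5x_1x_2 - 6/5x_2^2 - 7/5x_1 - 7/5x_2
  leading term x_1x_2: subtract (-2/5x_2)·f_1 from -6/5x_1x_2 - 6/5x_2^2 - 7/5x_1 - 7/5x_2 → -7/5x_1 - 7/5x_2
  leading term x_1: subtract (-7/15)·f_1 from -7/5x_1 - 7/5x_2 → 0
  remainder 0.

Every S-polynomial of the final basis reduces to 0, so we have a Gröbner basis.
Inter-reduce: drop elements whose leading term is divisible by another's, tail-reduce, and make monic.

G = {x_2^3 - 1/5x_2^2 + 1/5x_2 + 7/5, x_1 + x_2}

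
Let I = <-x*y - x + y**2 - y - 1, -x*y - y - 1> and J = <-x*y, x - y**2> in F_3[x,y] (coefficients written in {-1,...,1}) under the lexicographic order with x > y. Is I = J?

No, the ideals differ.

Two ideals are equal iff their reduced Gröbner bases coincide (the reduced basis is unique for a fixed ordering).
Buchberger on the first generating set:
f_1 = -x*y - x + y**2 - y - 1, LT = x*y.
f_2 = -x*y - y - 1, LT = x*y.

S(f_1,f_2): lcm = x*y. S = x - y**2.
  leading term x: no divisor's leading term divides it; move x to the remainder.
  leading term y**2: no divisor's leading term divides it; move -y**2 to the remainder.
  remainder x - y**2 ≠ 0; add g_3 = x - y**2 to the basis.

S(f_1,g_3): lcm = x*y. S = x + y**3 - y**2 + y + 1.
  leading term x: subtract (1)·g_3 from x + y**3 - y**2 + y + 1 → y**3 + y + 1
  leading term y**3: no divisor's leading term divides it; move y**3 to the remainder.
  leading term y: no divisor's leading term divides it; move y to the remainder.
  leading term 1: no divisor's leading term divides it; move 1 to the remainder.
  remainder y**3 + y + 1 ≠ 0; add g_4 = y**3 + y + 1 to the basis.

The other S-polynomials (S(f_2,g_3), S(f_1,g_4), S(f_2,g_4), S(g_3,g_4)) all reduce to 0 modulo the current basis, so we have a Gröbner basis.
Inter-reduce: drop elements whose leading term is divisible by another's, tail-reduce, and make monic.
Reduced Gröbner basis: {x - y**2, y**3 + y + 1}.

Buchberger on the second generating set:
h_1 = -x*y, LT = x*y.
h_2 = x - y**2, LT = x.

S(h_1,h_2): lcm = x*y. S = y**3.
  leading term y**3: no divisor's leading term divides it; move y**3 to the remainder.
  remainder y**3 ≠ 0; add k_3 = y**3 to the basis.

The other S-polynomials (S(h_1,k_3), S(h_2,k_3)) all reduce to 0 modulo the current basis, so we have a Gröbner basis.
Inter-reduce: drop elements whose leading term is divisible by another's, tail-reduce, and make monic.
Reduced Gröbner basis: {x - y**2, y**3}.

The bases are distinct; the ideals are different.
The same test decides containment: I ⊆ J iff every generator of I reduces to 0 modulo a Gröbner basis of J.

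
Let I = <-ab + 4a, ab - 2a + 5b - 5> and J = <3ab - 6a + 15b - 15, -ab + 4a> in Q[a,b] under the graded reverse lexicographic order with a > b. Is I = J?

Yes, the ideals are equal.

Since reduced Gröbner bases are canonical representatives of ideals under a given ordering, it suffices to compute and compare them.
Buchberger on the first generating set:
f_1 = -ab + 4a, LT = ab.
f_2 = ab - 2a + 5b - 5, LT = ab.

S(f_1,f_2): lcm = ab. S = -2a - 5b + 5.
  reduce S modulo (f_1, f_2):
  remainder -2a - 5b + 5 ≠ 0; add g_3 = -2a - 5b + 5 to the basis.

S(f_1,g_3): lcm = ab. S = -5/2b^2 - 4a + 5/2b.
  reduce S modulo (f_1, f_2, g_3):
  remainder -5/2b^2 + 25/2b - 10 ≠ 0; add g_4 = -5/2b^2 + 25/2b - 10 to the basis.

The other S-polynomials (S(f_2,g_3), S(f_1,g_4), S(f_2,g_4), S(g_3,g_4)) all reduce to 0 modulo the current basis, so we have a Gröbner basis.
Inter-reduce: drop elements whose leading term is divisible by another's, tail-reduce, and make monic.
Reduced Gröbner basis: {b^2 - 5b + 4, a + 5/2b - 5/2}.

Buchberger on the second generating set:
h_1 = 3ab - 6a + 15b - 15, LT = ab.
h_2 = -ab + 4a, LT = ab.

S(h_1,h_2): lcm = ab. S = 2a + 5b - 5.
  reduce S modulo (h_1, h_2):
  remainder 2a + 5b - 5 ≠ 0; add k_3 = 2a + 5b - 5 to the basis.

S(h_1,k_3): lcm = ab. S = -5/2b^2 - 2a + 15/2b - 5.
  reduce S modulo (h_1, h_2, k_3):
  remainder -5/2b^2 + 25/2b - 10 ≠ 0; add k_4 = -5/2b^2 + 25/2b - 10 to the basis.

The other S-polynomials (S(h_2,k_3), S(h_1,k_4), S(h_2,k_4), S(k_3,k_4)) all reduce to 0 modulo the current basis, so we have a Gröbner basis.
Inter-reduce: drop elements whose leading term is divisible by another's, tail-reduce, and make monic.
Reduced Gröbner basis: {b^2 - 5b + 4, a + 5/2b - 5/2}.

Same reduced basis, so the two generating sets span the same ideal.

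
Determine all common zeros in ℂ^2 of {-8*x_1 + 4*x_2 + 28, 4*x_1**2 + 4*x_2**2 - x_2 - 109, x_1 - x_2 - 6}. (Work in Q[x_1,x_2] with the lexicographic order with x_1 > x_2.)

{(1, -5)}

Compute a lex Gröbner basis by Buchberger's algorithm.
f_1 = -8*x_1 + 4*x_2 + 28, LT = x_1.
f_2 = 4*x_1**2 + 4*x_2**2 - x_2 - 109, LT = x_1**2.
f_3 = x_1 - x_2 - 6, LT = x_1.

S(f_1,f_2): lcm = x_1**2. S = -1/2*x_1*x_2 - 7/2*x_1 - x_2**2 + 1/4*x_2 + 109/4.
  leading term x_1*x_2: subtract (1/16*x_2)·f_1 from -1/2*x_1*x_2 - 7/2*x_1 - x_2**2 + 1/4*x_2 + 109/4 → -7/2*x_1 - 5/4*x_2**2 - 3/2*x_2 + 109/4
  leading term x_1: subtract (7/16)·f_1 from -7/2*x_1 - 5/4*x_2**2 - 3/2*x_2 + 109/4 → -5/4*x_2**2 - 13/4*x_2 + 15
  leading term x_2**2: no divisor's leading term divides it; move -5/4*x_2**2 to the remainder.
  leading term x_2: no divisor's leading term divides it; move -13/4*x_2 to the remainder.
  leading term 1: no divisor's leading term divides it; move 15 to the remainder.
  remainder -5/4*x_2**2 - 13/4*x_2 + 15 ≠ 0; add h_4 = -5/4*x_2**2 - 13/4*x_2 + 15 to the basis.

S(f_1,f_3): lcm = x_1. S = 1/2*x_2 + 5/2.
  leading term x_2: no divisor's leading term divides it; move 1/2*x_2 to the remainder.
  leading term 1: no divisor's leading term divides it; move 5/2 to the remainder.
  remainder 1/2*x_2 + 5/2 ≠ 0; add h_5 = 1/2*x_2 + 5/2 to the basis.

The other S-polynomials (S(f_2,f_3), S(f_1,h_4), S(f_2,h_4), S(f_3,h_4), S(f_1,h_5), S(f_2,h_5), S(f_3,h_5), S(h_4,h_5)) all reduce to 0 modulo the current basis, so we have a Gröbner basis.
Inter-reduce: drop elements whose leading term is divisible by another's, tail-reduce, and make monic.
Reduced Gröbner basis: {x_1 - 1, x_2 + 5}.

Since the basis is lex-ordered, x_2 + 5 is univariate in x_2. Its roots are {-5}. Back-substituting each root into the other basis elements fixes the other coordinates.
  x_2 = -5: the earlier basis element becomes x_1 - 1 = 0, giving x_1 = 1 — point (1, -5).
Check: every point annihilates each of the original generators.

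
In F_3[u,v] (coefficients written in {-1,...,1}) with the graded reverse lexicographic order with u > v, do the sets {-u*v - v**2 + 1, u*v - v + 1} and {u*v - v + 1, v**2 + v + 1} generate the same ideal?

Equality of ideals is decidable: compute both reduced Gröbner bases (unique for the ordering) and check whether they agree.
Buchberger on the first generating set:
f_1 = -u*v - v**2 + 1, LT = u*v.
f_2 = u*v - v + 1, LT = u*v.

S(f_1,f_2): lcm = u*v. S = v**2 + v + 1.
  leading term v**2: no divisor's leading term divides it; move v**2 to the remainder.
  leading term v: no divisor's leading term divides it; move v to the remainder.
  leading term 1: no divisor's leading term divides it; move 1 to the remainder.
  remainder v**2 + v + 1 ≠ 0; add g_3 = v**2 + v + 1 to the basis.

S(f_1,g_3): lcm = u*v**2. S = v**3 - u*v - u - v.
  leading term v**3: subtract (v)·g_3 from v**3 - u*v - u - v → -u*v - v**2 - u + v
  leading term u*v: subtract (1)·f_1 from -u*v - v**2 - u + v → -u + v - 1
  leading term u: no divisor's leading term divides it; move -u to the remainder.
  leading term v: no divisor's leading term divides it; move v to the remainder.
  leading term 1: no divisor's leading term divides it; move -1 to the remainder.
  remainder -u + v - 1 ≠ 0; add g_4 = -u + v - 1 to the basis.

S(f_2,g_3): lcm = u*v**2. S = -u*v - v**2 - u + v.
  leading term u*v: subtract (1)·f_1 from -u*v - v**2 - u + v → -u + v - 1
  leading term u: subtract (1)·g_4 from -u + v - 1 → 0
  remainder 0.

S(f_1,g_4): lcm = u*v. S = -v**2 - v - 1.
  leading term v**2: subtract (-1)·g_3 from -v**2 - v - 1 → 0
  remainder 0.

S(f_2,g_4): lcm = u*v. S = v**2 + v + 1.
  leading term v**2: subtract (1)·g_3 from v**2 + v + 1 → 0
  remainder 0.

S(g_3,g_4): leading monomials are coprime, so the S-polynomial reduces to 0 (Buchberger's first criterion).
Every S-polynomial of the final basis reduces to 0, so we have a Gröbner basis.
Inter-reduce: drop elements whose leading term is divisible by another's, tail-reduce, and make monic.
Reduced Gröbner basis: {v**2 + v + 1, u - v + 1}.

Buchberger on the second generating set:
h_1 = u*v - v + 1, LT = u*v.
h_2 = v**2 + v + 1, LT = v**2.

S(h_1,h_2): lcm = u*v**2. S = -u*v - v**2 - u + v.
  leading term u*v: subtract (-1)·h_1 from -u*v - v**2 - u + v → -v**2 - u + 1
  leading term v**2: subtract (-1)·h_2 from -v**2 - u + 1 → -u + v - 1
  leading term u: no divisor's leading term divides it; move -u to the remainder.
  leading term v: no divisor's leading term divides it; move v to the remainder.
  leading term 1: no divisor's leading term divides it; move -1 to the remainder.
  remainder -u + v - 1 ≠ 0; add k_3 = -u + v - 1 to the basis.

S(h_1,k_3): lcm = u*v. S = v**2 + v + 1.
  leading term v**2: subtract (1)·h_2 from v**2 + v + 1 → 0
  remainder 0.

S(h_2,k_3): leading monomials are coprime, so the S-polynomial reduces to 0 (Buchberger's first criterion).
Every S-polynomial of the final basis reduces to 0, so we have a Gröbner basis.
Inter-reduce: drop elements whose leading term is divisible by another's, tail-reduce, and make monic.
Reduced Gröbner basis: {v**2 + v + 1, u - v + 1}.

Same reduced basis, so the two generating sets span the same ideal.
The same test decides containment: I ⊆ J iff every generator of I reduces to 0 modulo a Gröbner basis of J.

Yes, the ideals are equal.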